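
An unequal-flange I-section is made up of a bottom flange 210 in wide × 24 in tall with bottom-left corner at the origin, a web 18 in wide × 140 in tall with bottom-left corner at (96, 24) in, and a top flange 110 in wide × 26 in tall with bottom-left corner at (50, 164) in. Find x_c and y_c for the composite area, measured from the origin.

x_c = 105.00 in, y_c = 77.12 in

bottom flange: A = 210 × 24 = 5040.00, centroid at (105.00, 12.00).
web: A = 18 × 140 = 2520.00, centroid at (105.00, 94.00).
top flange: A = 110 × 26 = 2860.00, centroid at (105.00, 177.00).
ΣA = 10420.00 in²
ΣAx_c = (5040.00)(105.00) + (2520.00)(105.00) + (2860.00)(105.00) = 1094100.00 in³
ΣAy_c = (5040.00)(12.00) + (2520.00)(94.00) + (2860.00)(177.00) = 803580.00 in³
x_c = 1094100.00 / 10420.00 = 105.00 in
y_c = 803580.00 / 10420.00 = 77.12 in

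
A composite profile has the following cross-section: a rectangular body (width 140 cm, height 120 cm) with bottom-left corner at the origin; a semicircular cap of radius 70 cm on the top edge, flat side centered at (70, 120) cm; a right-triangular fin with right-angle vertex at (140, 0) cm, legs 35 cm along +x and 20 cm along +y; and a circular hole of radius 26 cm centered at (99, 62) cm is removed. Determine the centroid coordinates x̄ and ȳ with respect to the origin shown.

rectangular body: A = 140 × 120 = 16800.00, centroid at (70.00, 60.00).
semicircular top: A = ½π·70² = 7696.90, centroid at (70.00, 149.71).
triangular fin: A = ½·35·20 = 350.00, centroid at (151.67, 6.67).
hole: A = −π·26² = -2123.72, centroid at (99.00, 62.00).
ΣA = 22723.19 cm², ΣAx̄ = 1557618.53 cm³, ΣAȳ = 2030957.81 cm³.
x̄ = 1557618.53/22723.19 = 68.55 cm; ȳ = 2030957.81/22723.19 = 89.38 cm.

x̄ = 68.55 cm, ȳ = 89.38 cm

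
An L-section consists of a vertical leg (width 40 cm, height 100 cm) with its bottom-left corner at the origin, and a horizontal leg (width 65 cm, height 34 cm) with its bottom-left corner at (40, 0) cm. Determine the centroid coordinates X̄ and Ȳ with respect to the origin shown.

X̄ = 38.68 cm, Ȳ = 38.26 cm

vertical leg: A = 40 × 100 = 4000.00, centroid at (20.00, 50.00).
horizontal leg: A = 65 × 34 = 2210.00, centroid at (72.50, 17.00).
ΣA = 6210.00 cm², ΣAX̄ = 240225.00 cm³, ΣAȲ = 237570.00 cm³.
X̄ = 240225.00/6210.00 = 38.68 cm; Ȳ = 237570.00/6210.00 = 38.26 cm.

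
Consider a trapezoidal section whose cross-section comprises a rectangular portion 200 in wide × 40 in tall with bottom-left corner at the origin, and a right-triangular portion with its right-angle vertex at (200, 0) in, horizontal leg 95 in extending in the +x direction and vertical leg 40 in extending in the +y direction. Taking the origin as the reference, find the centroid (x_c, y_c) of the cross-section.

Part | A | x̄ᵢ | ȳᵢ | A·x̄ᵢ | A·ȳᵢ
rectangular portion | 8000.00 | 100.00 | 20.00 | 800000.00 | 160000.00
triangular portion | 1900.00 | 231.67 | 13.33 | 440166.67 | 25333.33
Σ | 9900.00 |  |  | 1240166.67 | 185333.33
x_c = 1240166.67 / 9900.00 = 125.27 in
y_c = 185333.33 / 9900.00 = 18.72 in

x_c = 125.27 in, y_c = 18.72 in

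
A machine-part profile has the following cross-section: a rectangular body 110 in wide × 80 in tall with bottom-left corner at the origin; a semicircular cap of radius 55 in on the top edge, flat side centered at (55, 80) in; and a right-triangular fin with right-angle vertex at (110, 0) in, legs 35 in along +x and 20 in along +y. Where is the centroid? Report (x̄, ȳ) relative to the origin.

x̄ = 56.68 in, ȳ = 60.81 in

rectangular body: A = 110 × 80 = 8800.00, centroid at (55.00, 40.00).
semicircular top: A = ½π·55² = 4751.66, centroid at (55.00, 103.34).
triangular fin: A = ½·35·20 = 350.00, centroid at (121.67, 6.67).
ΣA = 13901.66 in², ΣAx̄ = 787924.57 in³, ΣAȳ = 845382.71 in³.
x̄ = 787924.57/13901.66 = 56.68 in; ȳ = 845382.71/13901.66 = 60.81 in.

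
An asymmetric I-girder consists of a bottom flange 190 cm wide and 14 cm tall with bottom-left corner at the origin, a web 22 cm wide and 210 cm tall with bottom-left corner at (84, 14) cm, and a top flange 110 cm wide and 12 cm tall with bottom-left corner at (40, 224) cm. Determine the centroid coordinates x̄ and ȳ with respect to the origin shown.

x̄ = 95.00 cm, ȳ = 101.40 cm

bottom flange: A = 190 × 14 = 2660.00, centroid at (95.00, 7.00).
web: A = 22 × 210 = 4620.00, centroid at (95.00, 119.00).
top flange: A = 110 × 12 = 1320.00, centroid at (95.00, 230.00).
ΣA = 8600.00 cm²
ΣAx̄ = (2660.00)(95.00) + (4620.00)(95.00) + (1320.00)(95.00) = 817000.00 cm³
ΣAȳ = (2660.00)(7.00) + (4620.00)(119.00) + (1320.00)(230.00) = 872000.00 cm³
x̄ = 817000.00 / 8600.00 = 95.00 cm
ȳ = 872000.00 / 8600.00 = 101.40 cm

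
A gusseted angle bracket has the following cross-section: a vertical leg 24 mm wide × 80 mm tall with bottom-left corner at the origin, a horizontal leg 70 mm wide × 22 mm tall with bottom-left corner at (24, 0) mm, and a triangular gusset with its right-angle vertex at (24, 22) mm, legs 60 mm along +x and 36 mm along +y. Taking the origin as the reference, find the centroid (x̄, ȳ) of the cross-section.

x̄ = 35.56 mm, ȳ = 28.74 mm

vertical leg: A = 24 × 80 = 1920.00, centroid at (12.00, 40.00).
horizontal leg: A = 70 × 22 = 1540.00, centroid at (59.00, 11.00).
gusset: A = ½·60·36 = 1080.00, centroid at (44.00, 34.00).
ΣA = 4540.00 mm²
ΣAx̄ = (1920.00)(12.00) + (1540.00)(59.00) + (1080.00)(44.00) = 161420.00 mm³
ΣAȳ = (1920.00)(40.00) + (1540.00)(11.00) + (1080.00)(34.00) = 130460.00 mm³
x̄ = 161420.00 / 4540.00 = 35.56 mm
ȳ = 130460.00 / 4540.00 = 28.74 mm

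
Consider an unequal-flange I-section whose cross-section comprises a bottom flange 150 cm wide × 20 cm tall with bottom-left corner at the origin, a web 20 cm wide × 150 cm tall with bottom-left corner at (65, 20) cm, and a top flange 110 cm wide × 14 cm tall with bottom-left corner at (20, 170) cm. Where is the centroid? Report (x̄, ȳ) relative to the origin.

Part | A | x̄ᵢ | ȳᵢ | A·x̄ᵢ | A·ȳᵢ
bottom flange | 3000.00 | 75.00 | 10.00 | 225000.00 | 30000.00
web | 3000.00 | 75.00 | 95.00 | 225000.00 | 285000.00
top flange | 1540.00 | 75.00 | 177.00 | 115500.00 | 272580.00
Σ | 7540.00 |  |  | 565500.00 | 587580.00
x̄ = 565500.00 / 7540.00 = 75.00 cm
ȳ = 587580.00 / 7540.00 = 77.93 cm

x̄ = 75.00 cm, ȳ = 77.93 cm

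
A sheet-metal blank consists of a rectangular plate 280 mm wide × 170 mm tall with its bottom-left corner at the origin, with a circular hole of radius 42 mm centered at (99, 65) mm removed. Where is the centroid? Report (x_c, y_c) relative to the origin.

x_c = 145.40 mm, y_c = 87.64 mm

Part | A | x̄ᵢ | ȳᵢ | A·x̄ᵢ | A·ȳᵢ
plate | 47600.00 | 140.00 | 85.00 | 6664000.00 | 4046000.00
hole | -5541.77 | 99.00 | 65.00 | -548635.17 | -360215.01
Σ | 42058.23 |  |  | 6115364.83 | 3685784.99
x_c = 6115364.83 / 42058.23 = 145.40 mm
y_c = 3685784.99 / 42058.23 = 87.64 mm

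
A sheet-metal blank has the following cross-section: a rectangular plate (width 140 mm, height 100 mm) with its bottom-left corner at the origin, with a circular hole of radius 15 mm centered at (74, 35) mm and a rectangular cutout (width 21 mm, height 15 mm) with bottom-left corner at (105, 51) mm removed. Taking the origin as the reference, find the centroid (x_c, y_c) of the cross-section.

x_c = 68.68 mm, y_c = 50.61 mm

Part | A | x̄ᵢ | ȳᵢ | A·x̄ᵢ | A·ȳᵢ
plate | 14000.00 | 70.00 | 50.00 | 980000.00 | 700000.00
hole 1 | -706.86 | 74.00 | 35.00 | -52307.52 | -24740.04
hole 2 | -315.00 | 115.50 | 58.50 | -36382.50 | -18427.50
Σ | 12978.14 |  |  | 891309.98 | 656832.46
x_c = 891309.98 / 12978.14 = 68.68 mm
y_c = 656832.46 / 12978.14 = 50.61 mm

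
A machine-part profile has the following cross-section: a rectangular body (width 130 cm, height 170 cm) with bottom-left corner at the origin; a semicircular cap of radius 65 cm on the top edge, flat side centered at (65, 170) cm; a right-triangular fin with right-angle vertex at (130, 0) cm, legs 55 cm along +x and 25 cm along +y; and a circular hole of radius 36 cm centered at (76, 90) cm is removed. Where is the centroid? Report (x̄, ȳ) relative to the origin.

x̄ = 65.49 cm, ȳ = 111.59 cm

rectangular body: A = 130 × 170 = 22100.00, centroid at (65.00, 85.00).
semicircular top: A = ½π·65² = 6636.61, centroid at (65.00, 197.59).
triangular fin: A = ½·55·25 = 687.50, centroid at (148.33, 8.33).
hole: A = −π·36² = -4071.50, centroid at (76.00, 90.00).
ΣA = 25352.61 cm²
ΣAx̄ = (22100.00)(65.00) + (6636.61)(65.00) + (687.50)(148.33) + (-4071.50)(76.00) = 1660424.80 cm³
ΣAȳ = (22100.00)(85.00) + (6636.61)(197.59) + (687.50)(8.33) + (-4071.50)(90.00) = 2829101.59 cm³
x̄ = 1660424.80 / 25352.61 = 65.49 cm
ȳ = 2829101.59 / 25352.61 = 111.59 cm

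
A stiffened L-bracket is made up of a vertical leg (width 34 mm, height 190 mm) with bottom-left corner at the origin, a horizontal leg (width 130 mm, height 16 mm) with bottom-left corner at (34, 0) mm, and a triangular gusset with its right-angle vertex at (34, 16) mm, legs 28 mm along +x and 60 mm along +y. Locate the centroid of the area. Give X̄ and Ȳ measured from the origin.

X̄ = 37.54 mm, Ȳ = 70.42 mm

Part | A | x̄ᵢ | ȳᵢ | A·x̄ᵢ | A·ȳᵢ
vertical leg | 6460.00 | 17.00 | 95.00 | 109820.00 | 613700.00
horizontal leg | 2080.00 | 99.00 | 8.00 | 205920.00 | 16640.00
gusset | 840.00 | 43.33 | 36.00 | 36400.00 | 30240.00
Σ | 9380.00 |  |  | 352140.00 | 660580.00
X̄ = 352140.00 / 9380.00 = 37.54 mm
Ȳ = 660580.00 / 9380.00 = 70.42 mm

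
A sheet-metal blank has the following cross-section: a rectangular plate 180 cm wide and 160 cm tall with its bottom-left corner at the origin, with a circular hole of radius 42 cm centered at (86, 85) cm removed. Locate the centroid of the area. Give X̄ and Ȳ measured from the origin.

X̄ = 90.95 cm, Ȳ = 78.81 cm

plate: A = 180 × 160 = 28800.00, centroid at (90.00, 80.00).
hole: A = −π·42² = -5541.77, centroid at (86.00, 85.00).
ΣA = 23258.23 cm², ΣAX̄ = 2115407.83 cm³, ΣAȲ = 1832949.60 cm³.
X̄ = 2115407.83/23258.23 = 90.95 cm; Ȳ = 1832949.60/23258.23 = 78.81 cm.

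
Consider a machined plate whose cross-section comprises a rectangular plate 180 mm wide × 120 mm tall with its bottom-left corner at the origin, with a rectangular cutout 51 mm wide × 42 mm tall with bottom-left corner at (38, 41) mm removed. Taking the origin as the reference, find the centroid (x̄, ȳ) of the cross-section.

x̄ = 92.92 mm, ȳ = 59.78 mm

plate: A = 180 × 120 = 21600.00, centroid at (90.00, 60.00).
hole: A = −(51 × 42) = -2142.00, centroid at (63.50, 62.00).
ΣA = 19458.00 mm², ΣAx̄ = 1807983.00 mm³, ΣAȳ = 1163196.00 mm³.
x̄ = 1807983.00/19458.00 = 92.92 mm; ȳ = 1163196.00/19458.00 = 59.78 mm.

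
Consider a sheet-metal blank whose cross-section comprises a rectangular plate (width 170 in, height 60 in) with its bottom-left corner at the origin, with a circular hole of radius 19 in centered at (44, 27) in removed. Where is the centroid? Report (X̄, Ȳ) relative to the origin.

X̄ = 90.13 in, Ȳ = 30.38 in

plate: A = 170 × 60 = 10200.00, centroid at (85.00, 30.00).
hole: A = −π·19² = -1134.11, centroid at (44.00, 27.00).
ΣA = 9065.89 in²
ΣAX̄ = (10200.00)(85.00) + (-1134.11)(44.00) = 817098.94 in³
ΣAȲ = (10200.00)(30.00) + (-1134.11)(27.00) = 275378.90 in³
X̄ = 817098.94 / 9065.89 = 90.13 in
Ȳ = 275378.90 / 9065.89 = 30.38 in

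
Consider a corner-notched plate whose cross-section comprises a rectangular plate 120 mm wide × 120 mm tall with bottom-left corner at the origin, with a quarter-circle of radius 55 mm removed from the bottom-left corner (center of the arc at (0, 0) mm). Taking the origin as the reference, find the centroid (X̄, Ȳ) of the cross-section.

X̄ = 67.24 mm, Ȳ = 67.24 mm

Part | A | x̄ᵢ | ȳᵢ | A·x̄ᵢ | A·ȳᵢ
plate | 14400.00 | 60.00 | 60.00 | 864000.00 | 864000.00
removed quarter-circle | -2375.83 | 23.34 | 23.34 | -55458.33 | -55458.33
Σ | 12024.17 |  |  | 808541.67 | 808541.67
X̄ = 808541.67 / 12024.17 = 67.24 mm
Ȳ = 808541.67 / 12024.17 = 67.24 mm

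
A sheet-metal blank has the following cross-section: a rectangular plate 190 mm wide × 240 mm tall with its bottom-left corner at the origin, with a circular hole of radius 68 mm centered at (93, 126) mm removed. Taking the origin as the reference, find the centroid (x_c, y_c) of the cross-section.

Part | A | x̄ᵢ | ȳᵢ | A·x̄ᵢ | A·ȳᵢ
plate | 45600.00 | 95.00 | 120.00 | 4332000.00 | 5472000.00
hole | -14526.72 | 93.00 | 126.00 | -1350985.37 | -1830367.28
Σ | 31073.28 |  |  | 2981014.63 | 3641632.72
x_c = 2981014.63 / 31073.28 = 95.93 mm
y_c = 3641632.72 / 31073.28 = 117.20 mm

x_c = 95.93 mm, y_c = 117.20 mm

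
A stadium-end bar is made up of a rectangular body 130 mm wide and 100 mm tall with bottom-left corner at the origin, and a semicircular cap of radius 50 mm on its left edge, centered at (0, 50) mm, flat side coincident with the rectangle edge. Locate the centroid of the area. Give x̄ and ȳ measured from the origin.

x̄ = 45.00 mm, ȳ = 50.00 mm

rectangular body: A = 130 × 100 = 13000.00, centroid at (65.00, 50.00).
semicircular end: A = ½π·50² = 3926.99, centroid at (-21.22, 50.00).
ΣA = 16926.99 mm², ΣAx̄ = 761666.67 mm³, ΣAȳ = 846349.54 mm³.
x̄ = 761666.67/16926.99 = 45.00 mm; ȳ = 846349.54/16926.99 = 50.00 mm.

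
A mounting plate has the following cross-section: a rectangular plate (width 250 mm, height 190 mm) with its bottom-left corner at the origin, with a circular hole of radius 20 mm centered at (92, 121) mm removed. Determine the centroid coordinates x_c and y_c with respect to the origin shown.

x_c = 125.90 mm, y_c = 94.29 mm

plate: A = 250 × 190 = 47500.00, centroid at (125.00, 95.00).
hole: A = −π·20² = -1256.64, centroid at (92.00, 121.00).
ΣA = 46243.36 mm²
ΣAx_c = (47500.00)(125.00) + (-1256.64)(92.00) = 5821889.39 mm³
ΣAy_c = (47500.00)(95.00) + (-1256.64)(121.00) = 4360446.92 mm³
x_c = 5821889.39 / 46243.36 = 125.90 mm
y_c = 4360446.92 / 46243.36 = 94.29 mm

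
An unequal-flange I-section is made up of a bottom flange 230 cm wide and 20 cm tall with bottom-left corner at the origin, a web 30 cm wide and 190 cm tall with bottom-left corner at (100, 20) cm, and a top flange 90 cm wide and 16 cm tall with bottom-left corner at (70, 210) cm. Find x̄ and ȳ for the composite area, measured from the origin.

bottom flange: A = 230 × 20 = 4600.00, centroid at (115.00, 10.00).
web: A = 30 × 190 = 5700.00, centroid at (115.00, 115.00).
top flange: A = 90 × 16 = 1440.00, centroid at (115.00, 218.00).
ΣA = 11740.00 cm²
ΣAx̄ = (4600.00)(115.00) + (5700.00)(115.00) + (1440.00)(115.00) = 1350100.00 cm³
ΣAȳ = (4600.00)(10.00) + (5700.00)(115.00) + (1440.00)(218.00) = 1015420.00 cm³
x̄ = 1350100.00 / 11740.00 = 115.00 cm
ȳ = 1015420.00 / 11740.00 = 86.49 cm

x̄ = 115.00 cm, ȳ = 86.49 cm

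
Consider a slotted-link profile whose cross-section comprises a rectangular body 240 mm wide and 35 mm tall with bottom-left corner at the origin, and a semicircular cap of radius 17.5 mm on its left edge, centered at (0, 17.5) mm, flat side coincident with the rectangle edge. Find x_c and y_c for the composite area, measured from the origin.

rectangular body: A = 240 × 35 = 8400.00, centroid at (120.00, 17.50).
semicircular end: A = ½π·17.5² = 481.06, centroid at (-7.43, 17.50).
ΣA = 8881.06 mm²
ΣAx_c = (8400.00)(120.00) + (481.06)(-7.43) = 1004427.08 mm³
ΣAy_c = (8400.00)(17.50) + (481.06)(17.50) = 155418.49 mm³
x_c = 1004427.08 / 8881.06 = 113.10 mm
y_c = 155418.49 / 8881.06 = 17.50 mm

x_c = 113.10 mm, y_c = 17.50 mm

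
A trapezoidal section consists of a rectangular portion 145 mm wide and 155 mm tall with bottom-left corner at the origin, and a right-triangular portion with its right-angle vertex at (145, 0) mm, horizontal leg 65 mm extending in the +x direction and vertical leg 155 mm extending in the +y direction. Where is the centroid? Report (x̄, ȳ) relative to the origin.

rectangular portion: A = 145 × 155 = 22475.00, centroid at (72.50, 77.50).
triangular portion: A = ½·65·155 = 5037.50, centroid at (166.67, 51.67).
ΣA = 27512.50 mm²
ΣAx̄ = (22475.00)(72.50) + (5037.50)(166.67) = 2469020.83 mm³
ΣAȳ = (22475.00)(77.50) + (5037.50)(51.67) = 2002083.33 mm³
x̄ = 2469020.83 / 27512.50 = 89.74 mm
ȳ = 2002083.33 / 27512.50 = 72.77 mm

x̄ = 89.74 mm, ȳ = 72.77 mm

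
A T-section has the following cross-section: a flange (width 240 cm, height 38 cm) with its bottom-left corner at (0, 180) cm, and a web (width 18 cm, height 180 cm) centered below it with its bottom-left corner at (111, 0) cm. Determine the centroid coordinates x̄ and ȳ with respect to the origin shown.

Part | A | x̄ᵢ | ȳᵢ | A·x̄ᵢ | A·ȳᵢ
web | 3240.00 | 120.00 | 90.00 | 388800.00 | 291600.00
flange | 9120.00 | 120.00 | 199.00 | 1094400.00 | 1814880.00
Σ | 12360.00 |  |  | 1483200.00 | 2106480.00
x̄ = 1483200.00 / 12360.00 = 120.00 cm
ȳ = 2106480.00 / 12360.00 = 170.43 cm

x̄ = 120.00 cm, ȳ = 170.43 cm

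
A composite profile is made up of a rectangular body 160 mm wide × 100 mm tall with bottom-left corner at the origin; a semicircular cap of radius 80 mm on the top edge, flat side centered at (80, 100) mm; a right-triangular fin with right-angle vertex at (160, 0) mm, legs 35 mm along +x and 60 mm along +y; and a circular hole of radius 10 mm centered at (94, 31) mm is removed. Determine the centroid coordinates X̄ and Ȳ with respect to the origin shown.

Part | A | x̄ᵢ | ȳᵢ | A·x̄ᵢ | A·ȳᵢ
rectangular body | 16000.00 | 80.00 | 50.00 | 1280000.00 | 800000.00
semicircular top | 10053.10 | 80.00 | 133.95 | 804247.72 | 1346642.98
triangular fin | 1050.00 | 171.67 | 20.00 | 180250.00 | 21000.00
hole | -314.16 | 94.00 | 31.00 | -29530.97 | -9738.94
Σ | 26788.94 |  |  | 2234966.75 | 2157904.05
X̄ = 2234966.75 / 26788.94 = 83.43 mm
Ȳ = 2157904.05 / 26788.94 = 80.55 mm

X̄ = 83.43 mm, Ȳ = 80.55 mm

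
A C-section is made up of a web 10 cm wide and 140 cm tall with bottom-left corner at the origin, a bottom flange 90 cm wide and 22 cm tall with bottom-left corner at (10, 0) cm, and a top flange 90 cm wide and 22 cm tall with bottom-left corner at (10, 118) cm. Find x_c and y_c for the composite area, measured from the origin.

web: A = 10 × 140 = 1400.00, centroid at (5.00, 70.00).
bottom flange: A = 90 × 22 = 1980.00, centroid at (55.00, 11.00).
top flange: A = 90 × 22 = 1980.00, centroid at (55.00, 129.00).
ΣA = 5360.00 cm², ΣAx_c = 224800.00 cm³, ΣAy_c = 375200.00 cm³.
x_c = 224800.00/5360.00 = 41.94 cm; y_c = 375200.00/5360.00 = 70.00 cm.

x_c = 41.94 cm, y_c = 70.00 cm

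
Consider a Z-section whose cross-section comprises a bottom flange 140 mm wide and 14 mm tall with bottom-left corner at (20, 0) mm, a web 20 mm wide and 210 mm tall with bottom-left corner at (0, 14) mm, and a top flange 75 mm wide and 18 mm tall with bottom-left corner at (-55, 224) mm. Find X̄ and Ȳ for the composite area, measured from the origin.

bottom flange: A = 140 × 14 = 1960.00, centroid at (90.00, 7.00).
web: A = 20 × 210 = 4200.00, centroid at (10.00, 119.00).
top flange: A = 75 × 18 = 1350.00, centroid at (-17.50, 233.00).
ΣA = 7510.00 mm², ΣAX̄ = 194775.00 mm³, ΣAȲ = 828070.00 mm³.
X̄ = 194775.00/7510.00 = 25.94 mm; Ȳ = 828070.00/7510.00 = 110.26 mm.

X̄ = 25.94 mm, Ȳ = 110.26 mm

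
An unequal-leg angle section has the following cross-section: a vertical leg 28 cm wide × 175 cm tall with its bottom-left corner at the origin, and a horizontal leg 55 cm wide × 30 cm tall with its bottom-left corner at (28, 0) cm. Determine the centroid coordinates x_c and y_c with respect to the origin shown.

Part | A | x̄ᵢ | ȳᵢ | A·x̄ᵢ | A·ȳᵢ
vertical leg | 4900.00 | 14.00 | 87.50 | 68600.00 | 428750.00
horizontal leg | 1650.00 | 55.50 | 15.00 | 91575.00 | 24750.00
Σ | 6550.00 |  |  | 160175.00 | 453500.00
x_c = 160175.00 / 6550.00 = 24.45 cm
y_c = 453500.00 / 6550.00 = 69.24 cm

x_c = 24.45 cm, y_c = 69.24 cm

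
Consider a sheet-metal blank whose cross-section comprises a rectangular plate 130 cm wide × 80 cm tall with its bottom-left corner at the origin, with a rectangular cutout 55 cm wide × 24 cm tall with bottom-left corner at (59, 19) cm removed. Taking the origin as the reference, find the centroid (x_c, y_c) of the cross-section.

plate: A = 130 × 80 = 10400.00, centroid at (65.00, 40.00).
hole: A = −(55 × 24) = -1320.00, centroid at (86.50, 31.00).
ΣA = 9080.00 cm², ΣAx_c = 561820.00 cm³, ΣAy_c = 375080.00 cm³.
x_c = 561820.00/9080.00 = 61.87 cm; y_c = 375080.00/9080.00 = 41.31 cm.

x_c = 61.87 cm, y_c = 41.31 cm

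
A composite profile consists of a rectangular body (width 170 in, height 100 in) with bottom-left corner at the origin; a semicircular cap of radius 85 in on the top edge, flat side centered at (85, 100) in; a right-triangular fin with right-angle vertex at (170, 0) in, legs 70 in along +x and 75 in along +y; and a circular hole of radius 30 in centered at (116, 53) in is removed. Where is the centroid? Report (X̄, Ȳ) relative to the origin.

Part | A | x̄ᵢ | ȳᵢ | A·x̄ᵢ | A·ȳᵢ
rectangular body | 17000.00 | 85.00 | 50.00 | 1445000.00 | 850000.00
semicircular top | 11349.00 | 85.00 | 136.08 | 964665.29 | 1544317.01
triangular fin | 2625.00 | 193.33 | 25.00 | 507500.00 | 65625.00
hole | -2827.43 | 116.00 | 53.00 | -327982.27 | -149853.97
Σ | 28146.57 |  |  | 2589183.02 | 2310088.04
X̄ = 2589183.02 / 28146.57 = 91.99 in
Ȳ = 2310088.04 / 28146.57 = 82.07 in

X̄ = 91.99 in, Ȳ = 82.07 in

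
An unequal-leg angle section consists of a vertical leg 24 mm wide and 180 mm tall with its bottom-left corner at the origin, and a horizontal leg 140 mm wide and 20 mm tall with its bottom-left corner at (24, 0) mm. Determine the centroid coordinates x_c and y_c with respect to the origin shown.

vertical leg: A = 24 × 180 = 4320.00, centroid at (12.00, 90.00).
horizontal leg: A = 140 × 20 = 2800.00, centroid at (94.00, 10.00).
ΣA = 7120.00 mm², ΣAx_c = 315040.00 mm³, ΣAy_c = 416800.00 mm³.
x_c = 315040.00/7120.00 = 44.25 mm; y_c = 416800.00/7120.00 = 58.54 mm.

x_c = 44.25 mm, y_c = 58.54 mm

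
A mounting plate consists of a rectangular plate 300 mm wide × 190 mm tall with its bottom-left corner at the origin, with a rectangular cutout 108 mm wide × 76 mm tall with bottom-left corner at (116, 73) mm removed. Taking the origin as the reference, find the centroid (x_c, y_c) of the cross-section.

plate: A = 300 × 190 = 57000.00, centroid at (150.00, 95.00).
hole: A = −(108 × 76) = -8208.00, centroid at (170.00, 111.00).
ΣA = 48792.00 mm²
ΣAx_c = (57000.00)(150.00) + (-8208.00)(170.00) = 7154640.00 mm³
ΣAy_c = (57000.00)(95.00) + (-8208.00)(111.00) = 4503912.00 mm³
x_c = 7154640.00 / 48792.00 = 146.64 mm
y_c = 4503912.00 / 48792.00 = 92.31 mm

x_c = 146.64 mm, y_c = 92.31 mm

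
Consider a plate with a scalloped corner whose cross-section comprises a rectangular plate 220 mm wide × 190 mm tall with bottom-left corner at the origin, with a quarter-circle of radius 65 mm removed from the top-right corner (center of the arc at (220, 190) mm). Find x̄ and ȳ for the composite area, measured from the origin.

Part | A | x̄ᵢ | ȳᵢ | A·x̄ᵢ | A·ȳᵢ
plate | 41800.00 | 110.00 | 95.00 | 4598000.00 | 3971000.00
removed quarter-circle | -3318.31 | 192.41 | 162.41 | -638485.93 | -538936.71
Σ | 38481.69 |  |  | 3959514.07 | 3432063.29
x̄ = 3959514.07 / 38481.69 = 102.89 mm
ȳ = 3432063.29 / 38481.69 = 89.19 mm

x̄ = 102.89 mm, ȳ = 89.19 mm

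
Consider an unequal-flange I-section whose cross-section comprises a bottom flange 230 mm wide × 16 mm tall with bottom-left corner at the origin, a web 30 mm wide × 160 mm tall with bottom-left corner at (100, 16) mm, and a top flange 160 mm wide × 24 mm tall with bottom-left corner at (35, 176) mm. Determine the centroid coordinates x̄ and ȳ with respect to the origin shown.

x̄ = 115.00 mm, ȳ = 98.39 mm

Part | A | x̄ᵢ | ȳᵢ | A·x̄ᵢ | A·ȳᵢ
bottom flange | 3680.00 | 115.00 | 8.00 | 423200.00 | 29440.00
web | 4800.00 | 115.00 | 96.00 | 552000.00 | 460800.00
top flange | 3840.00 | 115.00 | 188.00 | 441600.00 | 721920.00
Σ | 12320.00 |  |  | 1416800.00 | 1212160.00
x̄ = 1416800.00 / 12320.00 = 115.00 mm
ȳ = 1212160.00 / 12320.00 = 98.39 mm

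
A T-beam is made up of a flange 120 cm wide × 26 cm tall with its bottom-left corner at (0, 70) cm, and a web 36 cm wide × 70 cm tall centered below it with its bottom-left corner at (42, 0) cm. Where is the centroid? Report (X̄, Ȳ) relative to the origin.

X̄ = 60.00 cm, Ȳ = 61.55 cm

web: A = 36 × 70 = 2520.00, centroid at (60.00, 35.00).
flange: A = 120 × 26 = 3120.00, centroid at (60.00, 83.00).
ΣA = 5640.00 cm²
ΣAX̄ = (2520.00)(60.00) + (3120.00)(60.00) = 338400.00 cm³
ΣAȲ = (2520.00)(35.00) + (3120.00)(83.00) = 347160.00 cm³
X̄ = 338400.00 / 5640.00 = 60.00 cm
Ȳ = 347160.00 / 5640.00 = 61.55 cm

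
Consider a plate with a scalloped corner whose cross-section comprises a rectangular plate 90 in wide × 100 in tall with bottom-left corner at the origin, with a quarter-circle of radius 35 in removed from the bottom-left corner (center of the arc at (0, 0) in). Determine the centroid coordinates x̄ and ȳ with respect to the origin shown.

x̄ = 48.61 in, ȳ = 54.21 in

plate: A = 90 × 100 = 9000.00, centroid at (45.00, 50.00).
removed quarter-circle: A = −¼π·35² = -962.11, centroid at (14.85, 14.85).
ΣA = 8037.89 in², ΣAx̄ = 390708.33 in³, ΣAȳ = 435708.33 in³.
x̄ = 390708.33/8037.89 = 48.61 in; ȳ = 435708.33/8037.89 = 54.21 in.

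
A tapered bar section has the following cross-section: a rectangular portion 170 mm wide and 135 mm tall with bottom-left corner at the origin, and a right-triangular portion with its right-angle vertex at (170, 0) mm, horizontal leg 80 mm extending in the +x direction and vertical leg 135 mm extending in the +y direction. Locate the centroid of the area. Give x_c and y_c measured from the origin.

rectangular portion: A = 170 × 135 = 22950.00, centroid at (85.00, 67.50).
triangular portion: A = ½·80·135 = 5400.00, centroid at (196.67, 45.00).
ΣA = 28350.00 mm²
ΣAx_c = (22950.00)(85.00) + (5400.00)(196.67) = 3012750.00 mm³
ΣAy_c = (22950.00)(67.50) + (5400.00)(45.00) = 1792125.00 mm³
x_c = 3012750.00 / 28350.00 = 106.27 mm
y_c = 1792125.00 / 28350.00 = 63.21 mm

x_c = 106.27 mm, y_c = 63.21 mm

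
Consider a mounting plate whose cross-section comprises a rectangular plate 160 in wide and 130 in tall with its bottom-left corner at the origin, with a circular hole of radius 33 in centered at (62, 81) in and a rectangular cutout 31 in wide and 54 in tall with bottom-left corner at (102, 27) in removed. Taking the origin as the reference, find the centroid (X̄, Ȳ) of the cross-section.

plate: A = 160 × 130 = 20800.00, centroid at (80.00, 65.00).
hole 1: A = −π·33² = -3421.19, centroid at (62.00, 81.00).
hole 2: A = −(31 × 54) = -1674.00, centroid at (117.50, 54.00).
ΣA = 15704.81 in², ΣAX̄ = 1255190.95 in³, ΣAȲ = 984487.25 in³.
X̄ = 1255190.95/15704.81 = 79.92 in; Ȳ = 984487.25/15704.81 = 62.69 in.

X̄ = 79.92 in, Ȳ = 62.69 in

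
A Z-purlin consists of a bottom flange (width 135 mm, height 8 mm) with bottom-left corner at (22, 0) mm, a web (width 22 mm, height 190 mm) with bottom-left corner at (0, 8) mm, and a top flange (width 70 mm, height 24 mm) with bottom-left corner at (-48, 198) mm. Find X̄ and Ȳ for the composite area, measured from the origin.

bottom flange: A = 135 × 8 = 1080.00, centroid at (89.50, 4.00).
web: A = 22 × 190 = 4180.00, centroid at (11.00, 103.00).
top flange: A = 70 × 24 = 1680.00, centroid at (-13.00, 210.00).
ΣA = 6940.00 mm², ΣAX̄ = 120800.00 mm³, ΣAȲ = 787660.00 mm³.
X̄ = 120800.00/6940.00 = 17.41 mm; Ȳ = 787660.00/6940.00 = 113.50 mm.

X̄ = 17.41 mm, Ȳ = 113.50 mm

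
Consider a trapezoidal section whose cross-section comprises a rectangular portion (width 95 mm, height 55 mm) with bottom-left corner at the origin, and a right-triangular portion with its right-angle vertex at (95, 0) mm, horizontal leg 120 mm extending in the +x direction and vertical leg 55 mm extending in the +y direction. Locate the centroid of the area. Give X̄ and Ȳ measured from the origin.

X̄ = 81.37 mm, Ȳ = 23.95 mm

rectangular portion: A = 95 × 55 = 5225.00, centroid at (47.50, 27.50).
triangular portion: A = ½·120·55 = 3300.00, centroid at (135.00, 18.33).
ΣA = 8525.00 mm²
ΣAX̄ = (5225.00)(47.50) + (3300.00)(135.00) = 693687.50 mm³
ΣAȲ = (5225.00)(27.50) + (3300.00)(18.33) = 204187.50 mm³
X̄ = 693687.50 / 8525.00 = 81.37 mm
Ȳ = 204187.50 / 8525.00 = 23.95 mm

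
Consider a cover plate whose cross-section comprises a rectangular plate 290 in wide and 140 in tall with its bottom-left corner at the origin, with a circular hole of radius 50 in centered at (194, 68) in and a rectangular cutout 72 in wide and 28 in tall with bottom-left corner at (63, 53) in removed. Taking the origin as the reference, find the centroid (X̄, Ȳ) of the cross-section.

plate: A = 290 × 140 = 40600.00, centroid at (145.00, 70.00).
hole 1: A = −π·50² = -7853.98, centroid at (194.00, 68.00).
hole 2: A = −(72 × 28) = -2016.00, centroid at (99.00, 67.00).
ΣA = 30730.02 in², ΣAX̄ = 4163743.56 in³, ΣAȲ = 2172857.25 in³.
X̄ = 4163743.56/30730.02 = 135.49 in; Ȳ = 2172857.25/30730.02 = 70.71 in.

X̄ = 135.49 in, Ȳ = 70.71 in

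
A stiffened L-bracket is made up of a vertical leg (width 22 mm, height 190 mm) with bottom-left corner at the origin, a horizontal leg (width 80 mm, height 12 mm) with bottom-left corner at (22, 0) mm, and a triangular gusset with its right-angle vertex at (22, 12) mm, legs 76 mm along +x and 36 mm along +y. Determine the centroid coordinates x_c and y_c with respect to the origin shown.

vertical leg: A = 22 × 190 = 4180.00, centroid at (11.00, 95.00).
horizontal leg: A = 80 × 12 = 960.00, centroid at (62.00, 6.00).
gusset: A = ½·76·36 = 1368.00, centroid at (47.33, 24.00).
ΣA = 6508.00 mm²
ΣAx_c = (4180.00)(11.00) + (960.00)(62.00) + (1368.00)(47.33) = 170252.00 mm³
ΣAy_c = (4180.00)(95.00) + (960.00)(6.00) + (1368.00)(24.00) = 435692.00 mm³
x_c = 170252.00 / 6508.00 = 26.16 mm
y_c = 435692.00 / 6508.00 = 66.95 mm

x_c = 26.16 mm, y_c = 66.95 mm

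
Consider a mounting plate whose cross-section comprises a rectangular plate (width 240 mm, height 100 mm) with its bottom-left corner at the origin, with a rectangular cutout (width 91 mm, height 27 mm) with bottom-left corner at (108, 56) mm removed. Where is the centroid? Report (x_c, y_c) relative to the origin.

Part | A | x̄ᵢ | ȳᵢ | A·x̄ᵢ | A·ȳᵢ
plate | 24000.00 | 120.00 | 50.00 | 2880000.00 | 1200000.00
hole | -2457.00 | 153.50 | 69.50 | -377149.50 | -170761.50
Σ | 21543.00 |  |  | 2502850.50 | 1029238.50
x_c = 2502850.50 / 21543.00 = 116.18 mm
y_c = 1029238.50 / 21543.00 = 47.78 mm

x_c = 116.18 mm, y_c = 47.78 mm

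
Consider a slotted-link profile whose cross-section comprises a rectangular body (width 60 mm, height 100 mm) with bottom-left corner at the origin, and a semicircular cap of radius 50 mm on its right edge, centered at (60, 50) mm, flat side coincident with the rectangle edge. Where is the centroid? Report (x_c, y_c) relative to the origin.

x_c = 50.26 mm, y_c = 50.00 mm

rectangular body: A = 60 × 100 = 6000.00, centroid at (30.00, 50.00).
semicircular end: A = ½π·50² = 3926.99, centroid at (81.22, 50.00).
ΣA = 9926.99 mm², ΣAx_c = 498952.78 mm³, ΣAy_c = 496349.54 mm³.
x_c = 498952.78/9926.99 = 50.26 mm; y_c = 496349.54/9926.99 = 50.00 mm.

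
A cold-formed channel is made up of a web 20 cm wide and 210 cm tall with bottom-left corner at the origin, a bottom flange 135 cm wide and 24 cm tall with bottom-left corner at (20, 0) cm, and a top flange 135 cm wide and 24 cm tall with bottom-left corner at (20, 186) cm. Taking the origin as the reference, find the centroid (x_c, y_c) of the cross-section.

x_c = 57.02 cm, y_c = 105.00 cm

Part | A | x̄ᵢ | ȳᵢ | A·x̄ᵢ | A·ȳᵢ
web | 4200.00 | 10.00 | 105.00 | 42000.00 | 441000.00
bottom flange | 3240.00 | 87.50 | 12.00 | 283500.00 | 38880.00
top flange | 3240.00 | 87.50 | 198.00 | 283500.00 | 641520.00
Σ | 10680.00 |  |  | 609000.00 | 1121400.00
x_c = 609000.00 / 10680.00 = 57.02 cm
y_c = 1121400.00 / 10680.00 = 105.00 cm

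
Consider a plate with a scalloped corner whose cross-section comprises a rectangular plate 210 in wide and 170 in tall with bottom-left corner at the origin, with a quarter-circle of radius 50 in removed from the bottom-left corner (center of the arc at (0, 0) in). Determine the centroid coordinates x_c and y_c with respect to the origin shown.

x_c = 109.88 in, y_c = 88.71 in

Part | A | x̄ᵢ | ȳᵢ | A·x̄ᵢ | A·ȳᵢ
plate | 35700.00 | 105.00 | 85.00 | 3748500.00 | 3034500.00
removed quarter-circle | -1963.50 | 21.22 | 21.22 | -41666.67 | -41666.67
Σ | 33736.50 |  |  | 3706833.33 | 2992833.33
x_c = 3706833.33 / 33736.50 = 109.88 in
y_c = 2992833.33 / 33736.50 = 88.71 in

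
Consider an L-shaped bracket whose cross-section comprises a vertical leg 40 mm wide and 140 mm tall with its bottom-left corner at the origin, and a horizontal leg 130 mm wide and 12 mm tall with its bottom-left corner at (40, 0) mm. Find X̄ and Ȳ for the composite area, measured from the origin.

Part | A | x̄ᵢ | ȳᵢ | A·x̄ᵢ | A·ȳᵢ
vertical leg | 5600.00 | 20.00 | 70.00 | 112000.00 | 392000.00
horizontal leg | 1560.00 | 105.00 | 6.00 | 163800.00 | 9360.00
Σ | 7160.00 |  |  | 275800.00 | 401360.00
X̄ = 275800.00 / 7160.00 = 38.52 mm
Ȳ = 401360.00 / 7160.00 = 56.06 mm

X̄ = 38.52 mm, Ȳ = 56.06 mm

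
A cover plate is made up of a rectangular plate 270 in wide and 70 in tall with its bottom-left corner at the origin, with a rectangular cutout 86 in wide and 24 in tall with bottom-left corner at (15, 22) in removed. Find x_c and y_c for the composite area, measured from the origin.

x_c = 144.44 in, y_c = 35.12 in

plate: A = 270 × 70 = 18900.00, centroid at (135.00, 35.00).
hole: A = −(86 × 24) = -2064.00, centroid at (58.00, 34.00).
ΣA = 16836.00 in², ΣAx_c = 2431788.00 in³, ΣAy_c = 591324.00 in³.
x_c = 2431788.00/16836.00 = 144.44 in; y_c = 591324.00/16836.00 = 35.12 in.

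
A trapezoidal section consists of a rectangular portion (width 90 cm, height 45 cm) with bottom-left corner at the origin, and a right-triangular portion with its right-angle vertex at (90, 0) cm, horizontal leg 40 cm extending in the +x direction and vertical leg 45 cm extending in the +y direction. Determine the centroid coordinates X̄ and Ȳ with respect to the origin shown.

Part | A | x̄ᵢ | ȳᵢ | A·x̄ᵢ | A·ȳᵢ
rectangular portion | 4050.00 | 45.00 | 22.50 | 182250.00 | 91125.00
triangular portion | 900.00 | 103.33 | 15.00 | 93000.00 | 13500.00
Σ | 4950.00 |  |  | 275250.00 | 104625.00
X̄ = 275250.00 / 4950.00 = 55.61 cm
Ȳ = 104625.00 / 4950.00 = 21.14 cm

X̄ = 55.61 cm, Ȳ = 21.14 cm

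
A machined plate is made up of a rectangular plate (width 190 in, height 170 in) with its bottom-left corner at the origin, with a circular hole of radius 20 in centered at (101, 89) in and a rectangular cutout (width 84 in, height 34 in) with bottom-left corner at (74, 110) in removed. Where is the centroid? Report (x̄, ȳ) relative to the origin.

x̄ = 92.60 in, ȳ = 80.57 in

Part | A | x̄ᵢ | ȳᵢ | A·x̄ᵢ | A·ȳᵢ
plate | 32300.00 | 95.00 | 85.00 | 3068500.00 | 2745500.00
hole 1 | -1256.64 | 101.00 | 89.00 | -126920.34 | -111840.70
hole 2 | -2856.00 | 116.00 | 127.00 | -331296.00 | -362712.00
Σ | 28187.36 |  |  | 2610283.66 | 2270947.30
x̄ = 2610283.66 / 28187.36 = 92.60 in
ȳ = 2270947.30 / 28187.36 = 80.57 in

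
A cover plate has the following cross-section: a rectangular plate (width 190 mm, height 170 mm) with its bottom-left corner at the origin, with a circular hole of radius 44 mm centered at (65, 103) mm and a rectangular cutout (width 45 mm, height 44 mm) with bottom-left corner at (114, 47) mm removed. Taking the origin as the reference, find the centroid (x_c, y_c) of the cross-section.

x_c = 99.14 mm, y_c = 81.79 mm

plate: A = 190 × 170 = 32300.00, centroid at (95.00, 85.00).
hole 1: A = −π·44² = -6082.12, centroid at (65.00, 103.00).
hole 2: A = −(45 × 44) = -1980.00, centroid at (136.50, 69.00).
ΣA = 24237.88 mm²
ΣAx_c = (32300.00)(95.00) + (-6082.12)(65.00) + (-1980.00)(136.50) = 2402891.98 mm³
ΣAy_c = (32300.00)(85.00) + (-6082.12)(103.00) + (-1980.00)(69.00) = 1982421.29 mm³
x_c = 2402891.98 / 24237.88 = 99.14 mm
y_c = 1982421.29 / 24237.88 = 81.79 mm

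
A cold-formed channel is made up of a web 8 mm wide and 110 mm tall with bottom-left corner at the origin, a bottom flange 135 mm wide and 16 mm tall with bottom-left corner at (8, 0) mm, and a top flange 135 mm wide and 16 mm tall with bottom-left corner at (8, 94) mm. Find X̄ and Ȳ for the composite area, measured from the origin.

web: A = 8 × 110 = 880.00, centroid at (4.00, 55.00).
bottom flange: A = 135 × 16 = 2160.00, centroid at (75.50, 8.00).
top flange: A = 135 × 16 = 2160.00, centroid at (75.50, 102.00).
ΣA = 5200.00 mm², ΣAX̄ = 329680.00 mm³, ΣAȲ = 286000.00 mm³.
X̄ = 329680.00/5200.00 = 63.40 mm; Ȳ = 286000.00/5200.00 = 55.00 mm.

X̄ = 63.40 mm, Ȳ = 55.00 mm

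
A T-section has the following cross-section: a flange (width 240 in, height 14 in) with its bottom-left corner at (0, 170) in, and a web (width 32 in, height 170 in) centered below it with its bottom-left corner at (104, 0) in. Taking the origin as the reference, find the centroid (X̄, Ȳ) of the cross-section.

web: A = 32 × 170 = 5440.00, centroid at (120.00, 85.00).
flange: A = 240 × 14 = 3360.00, centroid at (120.00, 177.00).
ΣA = 8800.00 in², ΣAX̄ = 1056000.00 in³, ΣAȲ = 1057120.00 in³.
X̄ = 1056000.00/8800.00 = 120.00 in; Ȳ = 1057120.00/8800.00 = 120.13 in.

X̄ = 120.00 in, Ȳ = 120.13 in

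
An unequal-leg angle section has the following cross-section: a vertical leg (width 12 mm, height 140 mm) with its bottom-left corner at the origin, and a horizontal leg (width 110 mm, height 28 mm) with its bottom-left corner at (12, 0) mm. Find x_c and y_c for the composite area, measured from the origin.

vertical leg: A = 12 × 140 = 1680.00, centroid at (6.00, 70.00).
horizontal leg: A = 110 × 28 = 3080.00, centroid at (67.00, 14.00).
ΣA = 4760.00 mm², ΣAx_c = 216440.00 mm³, ΣAy_c = 160720.00 mm³.
x_c = 216440.00/4760.00 = 45.47 mm; y_c = 160720.00/4760.00 = 33.76 mm.

x_c = 45.47 mm, y_c = 33.76 mm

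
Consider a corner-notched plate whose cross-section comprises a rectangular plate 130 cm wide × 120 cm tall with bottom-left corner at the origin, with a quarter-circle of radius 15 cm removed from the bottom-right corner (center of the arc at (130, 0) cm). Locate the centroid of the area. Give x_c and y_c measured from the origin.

plate: A = 130 × 120 = 15600.00, centroid at (65.00, 60.00).
removed quarter-circle: A = −¼π·15² = -176.71, centroid at (123.63, 6.37).
ΣA = 15423.29 cm²
ΣAx_c = (15600.00)(65.00) + (-176.71)(123.63) = 992152.10 cm³
ΣAy_c = (15600.00)(60.00) + (-176.71)(6.37) = 934875.00 cm³
x_c = 992152.10 / 15423.29 = 64.33 cm
y_c = 934875.00 / 15423.29 = 60.61 cm

x_c = 64.33 cm, y_c = 60.61 cm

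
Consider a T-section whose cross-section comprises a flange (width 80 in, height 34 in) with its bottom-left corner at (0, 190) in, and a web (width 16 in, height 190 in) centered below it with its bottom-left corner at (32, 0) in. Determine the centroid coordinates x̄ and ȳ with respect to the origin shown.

x̄ = 40.00 in, ȳ = 147.89 in

Part | A | x̄ᵢ | ȳᵢ | A·x̄ᵢ | A·ȳᵢ
web | 3040.00 | 40.00 | 95.00 | 121600.00 | 288800.00
flange | 2720.00 | 40.00 | 207.00 | 108800.00 | 563040.00
Σ | 5760.00 |  |  | 230400.00 | 851840.00
x̄ = 230400.00 / 5760.00 = 40.00 in
ȳ = 851840.00 / 5760.00 = 147.89 in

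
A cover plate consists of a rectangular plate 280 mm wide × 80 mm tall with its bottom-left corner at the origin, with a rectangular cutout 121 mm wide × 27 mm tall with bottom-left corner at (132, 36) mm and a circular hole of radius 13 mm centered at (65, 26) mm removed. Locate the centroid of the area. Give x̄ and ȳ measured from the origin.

x̄ = 132.92 mm, ȳ = 38.73 mm

plate: A = 280 × 80 = 22400.00, centroid at (140.00, 40.00).
hole 1: A = −(121 × 27) = -3267.00, centroid at (192.50, 49.50).
hole 2: A = −π·13² = -530.93, centroid at (65.00, 26.00).
ΣA = 18602.07 mm², ΣAx̄ = 2472592.10 mm³, ΣAȳ = 720479.34 mm³.
x̄ = 2472592.10/18602.07 = 132.92 mm; ȳ = 720479.34/18602.07 = 38.73 mm.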